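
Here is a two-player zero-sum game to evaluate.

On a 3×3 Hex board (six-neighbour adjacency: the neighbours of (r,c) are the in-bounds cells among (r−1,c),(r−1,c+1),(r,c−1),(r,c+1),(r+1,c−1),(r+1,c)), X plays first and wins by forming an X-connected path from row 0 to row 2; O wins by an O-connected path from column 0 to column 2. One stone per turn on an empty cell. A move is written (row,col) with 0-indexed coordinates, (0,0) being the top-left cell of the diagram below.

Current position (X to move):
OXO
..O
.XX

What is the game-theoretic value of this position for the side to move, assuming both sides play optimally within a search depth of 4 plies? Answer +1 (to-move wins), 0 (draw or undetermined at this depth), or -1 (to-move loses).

value(OXO/..O/.XX, X) = +1

ply 1, X at OXO/..O/.XX | (1,0)=+1→OXO/X.O/.XX*; (1,1)=+1→OXO/.XO/.XX; (2,0)=+1→OXO/..O/XXX
ply 2, O at OXO/X.O/.XX | (1,1)=-1→OXO/XOO/.XX*; (2,0)=-1→OXO/X.O/OXX
ply 3, X at OXO/XOO/.XX | (2,0)=+1→OXO/XOO/XXX*
ply 4: OXO/XOO/XXX is terminal -1 (O); from OXO/..O/.XX depth 4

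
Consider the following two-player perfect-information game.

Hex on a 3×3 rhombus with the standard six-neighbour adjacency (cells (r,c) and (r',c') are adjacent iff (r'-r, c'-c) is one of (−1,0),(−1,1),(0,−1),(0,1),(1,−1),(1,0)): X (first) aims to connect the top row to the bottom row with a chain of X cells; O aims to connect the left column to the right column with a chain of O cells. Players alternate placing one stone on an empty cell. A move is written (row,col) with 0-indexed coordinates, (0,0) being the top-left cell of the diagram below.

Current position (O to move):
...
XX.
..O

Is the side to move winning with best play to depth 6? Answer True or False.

O winning at [.../XX./..O]: False

ply 1, O at .../XX./..O | (0,0)=-1→O../XX./..O*; (0,1)=-1→.O./XX./..O; (0,2)=-1→..O/XX./..O; (1,2)=-1→.../XXO/..O; (2,0)=-1→.../XX./O.O; (2,1)=-1→.../XX./.OO
ply 2, X at O../XX./..O | (0,1)=+1→OX./XX./..O*; (0,2)=+1→O.X/XX./..O; (1,2)=+1→O../XXX/..O; (2,0)=+1→O../XX./X.O; (2,1)=+1→O../XX./.XO
ply 3, O at OX./XX./..O | (0,2)=-1→OXO/XX./..O*; (1,2)=-1→OX./XXO/..O; (2,0)=-1→OX./XX./O.O; (2,1)=-1→OX./XX./.OO
ply 4, X at OXO/XX./..O | (1,2)=+1→OXO/XXX/..O*; (2,0)=+1→OXO/XX./X.O; (2,1)=+1→OXO/XX./.XO
ply 5, O at OXO/XXX/..O | (2,0)=-1→OXO/XXX/O.O*; (2,1)=-1→OXO/XXX/.OO
ply 6, X at OXO/XXX/O.O | (2,1)=+1→OXO/XXX/OXO*
ply 7: OXO/XXX/OXO is terminal -1 (O); from .../XX./..O depth 6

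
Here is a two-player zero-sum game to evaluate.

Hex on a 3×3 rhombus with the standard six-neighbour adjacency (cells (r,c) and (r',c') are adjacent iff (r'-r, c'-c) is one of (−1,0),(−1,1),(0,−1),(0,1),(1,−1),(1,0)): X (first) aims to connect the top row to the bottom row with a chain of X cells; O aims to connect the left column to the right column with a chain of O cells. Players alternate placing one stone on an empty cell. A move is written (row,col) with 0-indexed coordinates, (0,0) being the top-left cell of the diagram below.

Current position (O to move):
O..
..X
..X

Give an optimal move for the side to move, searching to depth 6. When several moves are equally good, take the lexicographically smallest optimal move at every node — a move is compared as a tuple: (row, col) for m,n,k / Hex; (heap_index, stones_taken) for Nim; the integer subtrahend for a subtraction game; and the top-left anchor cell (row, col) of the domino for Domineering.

O's best at [O../..X/..X]: (0,2)

ply 1, O at O../..X/..X | (0,1)=-1→OO./..X/..X; (0,2)=+1→O.O/..X/..X*; (1,0)=-1→O../O.X/..X; (1,1)=-1→O../.OX/..X; (2,0)=-1→O../..X/O.X; (2,1)=-1→O../..X/.OX
ply 2, X at O.O/..X/..X | (0,1)=-1→OXO/..X/..X*; (1,0)=-1→O.O/X.X/..X; (1,1)=-1→O.O/.XX/..X; (2,0)=-1→O.O/..X/X.X; (2,1)=-1→O.O/..X/.XX
ply 3, O at OXO/..X/..X | (1,0)=-1→OXO/O.X/..X; (1,1)=+1→OXO/.OX/..X*; (2,0)=-1→OXO/..X/O.X; (2,1)=-1→OXO/..X/.OX
ply 4, X at OXO/.OX/..X | (1,0)=-1→OXO/XOX/..X*; (2,0)=-1→OXO/.OX/X.X; (2,1)=-1→OXO/.OX/.XX
ply 5, O at OXO/XOX/..X | (2,0)=+1→OXO/XOX/O.X*; (2,1)=-1→OXO/XOX/.OX
ply 6: OXO/XOX/O.X is terminal -1 (X); from O../..X/..X depth 6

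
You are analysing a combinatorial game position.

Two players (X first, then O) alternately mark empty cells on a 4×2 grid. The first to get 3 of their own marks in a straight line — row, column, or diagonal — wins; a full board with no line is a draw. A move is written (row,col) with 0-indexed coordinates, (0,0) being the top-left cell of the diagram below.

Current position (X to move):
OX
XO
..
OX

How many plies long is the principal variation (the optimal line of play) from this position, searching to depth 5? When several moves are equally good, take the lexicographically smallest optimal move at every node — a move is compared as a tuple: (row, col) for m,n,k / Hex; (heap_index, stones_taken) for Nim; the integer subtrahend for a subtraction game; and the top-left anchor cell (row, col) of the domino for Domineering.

PV length from [OX/XO/../OX]: 2 plies

ply 1, X at OX/XO/../OX | (2,0)=+0→OX/XO/X./OX*; (2,1)=+0→OX/XO/.X/OX
ply 2, O at OX/XO/X./OX | (2,1)=+0→OX/XO/XO/OX*
ply 3: OX/XO/XO/OX is terminal +0 (X); from OX/XO/../OX depth 5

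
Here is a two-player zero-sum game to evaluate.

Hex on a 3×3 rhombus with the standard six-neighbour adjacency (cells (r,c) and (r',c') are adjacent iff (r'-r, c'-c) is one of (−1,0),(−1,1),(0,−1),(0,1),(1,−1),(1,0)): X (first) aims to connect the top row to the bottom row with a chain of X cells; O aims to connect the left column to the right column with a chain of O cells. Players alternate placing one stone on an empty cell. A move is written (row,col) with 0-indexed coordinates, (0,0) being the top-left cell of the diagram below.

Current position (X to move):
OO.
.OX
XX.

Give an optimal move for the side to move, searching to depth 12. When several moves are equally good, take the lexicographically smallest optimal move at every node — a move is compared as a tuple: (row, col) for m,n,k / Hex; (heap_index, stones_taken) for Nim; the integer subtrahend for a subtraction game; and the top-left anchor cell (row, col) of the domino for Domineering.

ply 1, X at OO./.OX/XX. | (0,2)=+1→OOX/.OX/XX.*; (1,0)=-1→OO./XOX/XX.; (2,2)=-1→OO./.OX/XXX
ply 2: OOX/.OX/XX. is terminal -1 (O); from OO./.OX/XX. depth 12

X's best at [OO./.OX/XX.]: (0,2)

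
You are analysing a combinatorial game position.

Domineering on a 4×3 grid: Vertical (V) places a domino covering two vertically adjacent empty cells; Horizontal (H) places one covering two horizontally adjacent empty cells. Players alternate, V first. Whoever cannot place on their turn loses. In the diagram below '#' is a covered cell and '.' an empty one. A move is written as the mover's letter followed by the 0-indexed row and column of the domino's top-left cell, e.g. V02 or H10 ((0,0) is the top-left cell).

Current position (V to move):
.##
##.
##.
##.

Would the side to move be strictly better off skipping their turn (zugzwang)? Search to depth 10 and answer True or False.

ply 1, V at .##/##./##./##. | V12=+1→.##/###/###/##.*; V22=+1→.##/##./###/###
ply 2: .##/###/###/##. is terminal -1 (H); from .##/##./##./##. depth 10
suppose V passes — search the same position with H to move:
pass> ply 1: .##/##./##./##. is terminal -1 (H); from .##/##./##./##. depth 10
for V: play +1, pass +1

zugzwang(.##/##./##./##., V) = False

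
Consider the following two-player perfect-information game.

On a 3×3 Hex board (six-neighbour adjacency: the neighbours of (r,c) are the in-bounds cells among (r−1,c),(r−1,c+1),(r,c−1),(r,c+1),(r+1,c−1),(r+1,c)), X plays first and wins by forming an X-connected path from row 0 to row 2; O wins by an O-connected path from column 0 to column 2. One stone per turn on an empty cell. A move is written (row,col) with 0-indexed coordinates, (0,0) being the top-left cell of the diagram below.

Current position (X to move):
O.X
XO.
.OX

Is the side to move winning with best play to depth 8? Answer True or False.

[O.X/XO./.OX] X move#1: (0,1):+1/OXX/XO./.OX*, (1,2):+1/O.X/XOX/.OX, (2,0):+1/O.X/XO./XOX
[OXX/XO./.OX] O move#2: (1,2):-1/OXX/XOO/.OX*, (2,0):-1/OXX/XO./OOX
[OXX/XOO/.OX] X move#3: (2,0):+1/OXX/XOO/XOX*
[OXX/XOO/XOX] end (terminal -1, O#4); searched O.X/XO./.OX to 8

X winning at [O.X/XO./.OX]: True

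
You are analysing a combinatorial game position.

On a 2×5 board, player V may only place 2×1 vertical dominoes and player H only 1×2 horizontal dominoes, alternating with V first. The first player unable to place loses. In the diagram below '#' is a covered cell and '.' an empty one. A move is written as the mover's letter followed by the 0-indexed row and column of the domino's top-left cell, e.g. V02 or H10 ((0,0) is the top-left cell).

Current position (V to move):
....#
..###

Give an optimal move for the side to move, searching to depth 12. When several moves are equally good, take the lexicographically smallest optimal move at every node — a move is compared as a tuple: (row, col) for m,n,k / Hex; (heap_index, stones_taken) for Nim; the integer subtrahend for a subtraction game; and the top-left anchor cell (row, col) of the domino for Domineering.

[....#/..###] V move#1: V00:-1/#...#/#.###, V01:+1/.#..#/.####*
[.#..#/.####] H move#2: H02:-1/.####/.####*
[.####/.####] V move#3: V00:+1/#####/#####*
[#####/#####] end (terminal -1, H#4); searched ....#/..### to 12

V's best at [....#/..###]: V01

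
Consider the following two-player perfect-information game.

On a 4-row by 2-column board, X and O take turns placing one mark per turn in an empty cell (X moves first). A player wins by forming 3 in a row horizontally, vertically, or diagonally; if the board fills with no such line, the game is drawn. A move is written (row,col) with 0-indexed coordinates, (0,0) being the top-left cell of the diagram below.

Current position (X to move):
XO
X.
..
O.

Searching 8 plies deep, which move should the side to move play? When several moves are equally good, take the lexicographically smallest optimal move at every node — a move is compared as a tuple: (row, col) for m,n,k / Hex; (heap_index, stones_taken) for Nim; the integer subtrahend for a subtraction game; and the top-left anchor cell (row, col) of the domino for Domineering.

[XO/X./../O.] X move#1: (1,1):+0/XO/XX/../O., (2,0):+1/XO/X./X./O.*, (2,1):+0/XO/X./.X/O., (3,1):+0/XO/X./../OX
[XO/X./X./O.] end (terminal -1, O#2); searched XO/X./../O. to 8

X's best at [XO/X./../O.]: (2,0)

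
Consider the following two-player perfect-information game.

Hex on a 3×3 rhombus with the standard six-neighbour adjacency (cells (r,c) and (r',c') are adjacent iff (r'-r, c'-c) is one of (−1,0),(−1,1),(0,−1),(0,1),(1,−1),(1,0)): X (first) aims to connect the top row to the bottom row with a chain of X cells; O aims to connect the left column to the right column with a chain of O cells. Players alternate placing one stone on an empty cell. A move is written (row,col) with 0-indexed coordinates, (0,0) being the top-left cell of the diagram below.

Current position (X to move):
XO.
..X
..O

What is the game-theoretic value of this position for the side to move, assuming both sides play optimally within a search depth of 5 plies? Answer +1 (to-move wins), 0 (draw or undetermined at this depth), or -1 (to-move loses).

ply 1, X at XO./..X/..O | (0,2)=+1→XOX/..X/..O*; (1,0)=+1→XO./X.X/..O; (1,1)=+1→XO./.XX/..O; (2,0)=+1→XO./..X/X.O; (2,1)=+1→XO./..X/.XO
ply 2, O at XOX/..X/..O | (1,0)=-1→XOX/O.X/..O*; (1,1)=-1→XOX/.OX/..O; (2,0)=-1→XOX/..X/O.O; (2,1)=-1→XOX/..X/.OO
ply 3, X at XOX/O.X/..O | (1,1)=+1→XOX/OXX/..O*; (2,0)=+1→XOX/O.X/X.O; (2,1)=+1→XOX/O.X/.XO
ply 4, O at XOX/OXX/..O | (2,0)=-1→XOX/OXX/O.O*; (2,1)=-1→XOX/OXX/.OO
ply 5, X at XOX/OXX/O.O | (2,1)=+1→XOX/OXX/OXO*
ply 6: XOX/OXX/OXO is terminal -1 (O); from XO./..X/..O depth 5

value(XO./..X/..O, X) = +1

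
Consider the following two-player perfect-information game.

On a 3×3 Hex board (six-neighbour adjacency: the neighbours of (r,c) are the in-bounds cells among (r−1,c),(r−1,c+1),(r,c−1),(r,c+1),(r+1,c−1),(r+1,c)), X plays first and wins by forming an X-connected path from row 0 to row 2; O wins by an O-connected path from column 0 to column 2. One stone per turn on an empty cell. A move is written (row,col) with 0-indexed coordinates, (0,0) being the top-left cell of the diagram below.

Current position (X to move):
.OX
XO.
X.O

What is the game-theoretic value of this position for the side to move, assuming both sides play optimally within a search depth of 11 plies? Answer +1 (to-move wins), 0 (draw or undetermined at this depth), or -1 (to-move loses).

value(.OX/XO./X.O, X) = +1

ply 1, X at .OX/XO./X.O | (0,0)=+1→XOX/XO./X.O*; (1,2)=+1→.OX/XOX/X.O; (2,1)=+1→.OX/XO./XXO
ply 2: XOX/XO./X.O is terminal -1 (O); from .OX/XO./X.O depth 11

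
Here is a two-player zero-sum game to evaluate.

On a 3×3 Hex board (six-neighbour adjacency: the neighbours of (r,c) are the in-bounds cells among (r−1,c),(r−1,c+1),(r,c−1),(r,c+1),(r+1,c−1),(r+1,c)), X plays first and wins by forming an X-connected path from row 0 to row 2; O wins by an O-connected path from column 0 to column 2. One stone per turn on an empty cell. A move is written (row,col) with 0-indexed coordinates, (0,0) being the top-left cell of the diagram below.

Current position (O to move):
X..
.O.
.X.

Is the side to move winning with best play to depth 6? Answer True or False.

[X../.O./.X.] O move#1: (0,1):+1/XO./.O./.X.*, (0,2):+1/X.O/.O./.X., (1,0):+1/X../OO./.X., (1,2):+1/X../.OO/.X., (2,0):+1/X../.O./OX., (2,2):+1/X../.O./.XO
[XO./.O./.X.] X move#2: (0,2):-1/XOX/.O./.X.*, (1,0):-1/XO./XO./.X., (1,2):-1/XO./.OX/.X., (2,0):-1/XO./.O./XX., (2,2):-1/XO./.O./.XX
[XOX/.O./.X.] O move#3: (1,0):-1/XOX/OO./.X., (1,2):+1/XOX/.OO/.X.*, (2,0):-1/XOX/.O./OX., (2,2):-1/XOX/.O./.XO
[XOX/.OO/.X.] X move#4: (1,0):-1/XOX/XOO/.X.*, (2,0):-1/XOX/.OO/XX., (2,2):-1/XOX/.OO/.XX
[XOX/XOO/.X.] O move#5: (2,0):+1/XOX/XOO/OX.*, (2,2):-1/XOX/XOO/.XO
[XOX/XOO/OX.] end (terminal -1, X#6); searched X../.O./.X. to 6

O winning at [X../.O./.X.]: True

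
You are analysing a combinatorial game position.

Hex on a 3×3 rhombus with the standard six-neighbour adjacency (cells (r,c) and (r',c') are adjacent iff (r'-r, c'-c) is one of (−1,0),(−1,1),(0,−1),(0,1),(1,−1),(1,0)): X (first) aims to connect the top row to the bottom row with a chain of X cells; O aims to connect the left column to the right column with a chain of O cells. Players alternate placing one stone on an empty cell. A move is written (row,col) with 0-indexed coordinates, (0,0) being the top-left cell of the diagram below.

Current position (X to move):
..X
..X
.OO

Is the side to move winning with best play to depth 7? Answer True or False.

X winning at [..X/..X/.OO]: True

[..X/..X/.OO] X move#1: (0,0):-1/X.X/..X/.OO, (0,1):-1/.XX/..X/.OO, (1,0):-1/..X/X.X/.OO, (1,1):-1/..X/.XX/.OO, (2,0):+1/..X/..X/XOO*
[..X/..X/XOO] O move#2: (0,0):-1/O.X/..X/XOO*, (0,1):-1/.OX/..X/XOO, (1,0):-1/..X/O.X/XOO, (1,1):-1/..X/.OX/XOO
[O.X/..X/XOO] X move#3: (0,1):+1/OXX/..X/XOO*, (1,0):+1/O.X/X.X/XOO, (1,1):+1/O.X/.XX/XOO
[OXX/..X/XOO] O move#4: (1,0):-1/OXX/O.X/XOO*, (1,1):-1/OXX/.OX/XOO
[OXX/O.X/XOO] X move#5: (1,1):+1/OXX/OXX/XOO*
[OXX/OXX/XOO] end (terminal -1, O#6); searched ..X/..X/.OO to 7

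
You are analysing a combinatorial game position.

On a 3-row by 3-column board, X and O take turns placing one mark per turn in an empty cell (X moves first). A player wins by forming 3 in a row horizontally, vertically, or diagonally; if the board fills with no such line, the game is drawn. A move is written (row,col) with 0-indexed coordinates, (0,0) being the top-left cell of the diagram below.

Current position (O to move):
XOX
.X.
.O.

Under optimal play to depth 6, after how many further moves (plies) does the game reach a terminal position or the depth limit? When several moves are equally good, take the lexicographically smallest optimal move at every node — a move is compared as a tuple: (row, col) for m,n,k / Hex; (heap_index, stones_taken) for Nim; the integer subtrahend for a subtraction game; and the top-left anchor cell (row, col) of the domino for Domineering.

PV length from [XOX/.X./.O.]: 4 plies

ply 1, O at XOX/.X./.O. | (1,0)=-1→XOX/OX./.O.*; (1,2)=-1→XOX/.XO/.O.; (2,0)=-1→XOX/.X./OO.; (2,2)=-1→XOX/.X./.OO
ply 2, X at XOX/OX./.O. | (1,2)=+1→XOX/OXX/.O.*; (2,0)=+1→XOX/OX./XO.; (2,2)=+1→XOX/OX./.OX
ply 3, O at XOX/OXX/.O. | (2,0)=-1→XOX/OXX/OO.*; (2,2)=-1→XOX/OXX/.OO
ply 4, X at XOX/OXX/OO. | (2,2)=+1→XOX/OXX/OOX*
ply 5: XOX/OXX/OOX is terminal -1 (O); from XOX/.X./.O. depth 6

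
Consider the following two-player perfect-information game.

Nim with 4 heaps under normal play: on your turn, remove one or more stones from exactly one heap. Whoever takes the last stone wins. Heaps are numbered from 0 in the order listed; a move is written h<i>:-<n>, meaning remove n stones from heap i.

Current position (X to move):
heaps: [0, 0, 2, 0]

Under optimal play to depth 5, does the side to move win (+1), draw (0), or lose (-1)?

value((0,0,2,0), X) = +1

p1 X@[(0,0,2,0)]: h2:-1[(0,0,1,0)]-1 h2:-2[(0,0,0,0)]+1*
p2 O@[(0,0,0,0)] terminal -1; root [(0,0,2,0)] d5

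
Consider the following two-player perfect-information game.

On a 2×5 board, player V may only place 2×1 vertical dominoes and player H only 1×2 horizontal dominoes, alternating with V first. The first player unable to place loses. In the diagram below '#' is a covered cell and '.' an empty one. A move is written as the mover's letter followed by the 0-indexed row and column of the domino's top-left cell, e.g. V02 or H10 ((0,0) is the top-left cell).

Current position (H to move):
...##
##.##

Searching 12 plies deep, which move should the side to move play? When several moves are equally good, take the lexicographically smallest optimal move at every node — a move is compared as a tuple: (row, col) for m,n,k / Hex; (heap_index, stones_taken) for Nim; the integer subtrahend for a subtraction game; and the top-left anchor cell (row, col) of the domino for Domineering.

[...##/##.##] H move#1: H00:-1/##.##/##.##, H01:+1/.####/##.##*
[.####/##.##] end (terminal -1, V#2); searched ...##/##.## to 12

H's best at [...##/##.##]: H01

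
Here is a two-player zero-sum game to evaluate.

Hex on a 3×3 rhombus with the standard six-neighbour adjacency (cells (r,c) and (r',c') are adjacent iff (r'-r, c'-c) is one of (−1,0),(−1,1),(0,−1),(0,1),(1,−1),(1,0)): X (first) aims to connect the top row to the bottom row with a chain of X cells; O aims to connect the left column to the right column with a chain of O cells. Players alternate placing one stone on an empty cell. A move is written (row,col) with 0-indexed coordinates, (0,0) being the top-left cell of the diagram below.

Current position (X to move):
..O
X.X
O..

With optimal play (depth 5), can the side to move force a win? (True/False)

ply 1, X at ..O/X.X/O.. | (0,0)=-1→X.O/X.X/O..; (0,1)=-1→.XO/X.X/O..; (1,1)=+1→..O/XXX/O..*; (2,1)=-1→..O/X.X/OX.; (2,2)=-1→..O/X.X/O.X
ply 2, O at ..O/XXX/O.. | (0,0)=-1→O.O/XXX/O..*; (0,1)=-1→.OO/XXX/O..; (2,1)=-1→..O/XXX/OO.; (2,2)=-1→..O/XXX/O.O
ply 3, X at O.O/XXX/O.. | (0,1)=+1→OXO/XXX/O..*; (2,1)=-1→O.O/XXX/OX.; (2,2)=-1→O.O/XXX/O.X
ply 4, O at OXO/XXX/O.. | (2,1)=-1→OXO/XXX/OO.*; (2,2)=-1→OXO/XXX/O.O
ply 5, X at OXO/XXX/OO. | (2,2)=+1→OXO/XXX/OOX*
ply 6: OXO/XXX/OOX is terminal -1 (O); from ..O/X.X/O.. depth 5

X winning at [..O/X.X/O..]: True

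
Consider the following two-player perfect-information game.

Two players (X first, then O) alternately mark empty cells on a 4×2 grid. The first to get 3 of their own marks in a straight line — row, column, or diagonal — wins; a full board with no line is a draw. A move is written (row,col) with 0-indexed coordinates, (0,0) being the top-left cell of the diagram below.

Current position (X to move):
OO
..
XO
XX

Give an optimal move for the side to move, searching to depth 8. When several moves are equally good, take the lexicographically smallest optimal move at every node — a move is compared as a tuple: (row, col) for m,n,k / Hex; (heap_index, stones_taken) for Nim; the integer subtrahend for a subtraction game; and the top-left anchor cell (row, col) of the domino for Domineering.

X's best at [OO/../XO/XX]: (1,0)

p1 X@[OO/../XO/XX]: (1,0)[OO/X./XO/XX]+1* (1,1)[OO/.X/XO/XX]+0
p2 O@[OO/X./XO/XX] terminal -1; root [OO/../XO/XX] d8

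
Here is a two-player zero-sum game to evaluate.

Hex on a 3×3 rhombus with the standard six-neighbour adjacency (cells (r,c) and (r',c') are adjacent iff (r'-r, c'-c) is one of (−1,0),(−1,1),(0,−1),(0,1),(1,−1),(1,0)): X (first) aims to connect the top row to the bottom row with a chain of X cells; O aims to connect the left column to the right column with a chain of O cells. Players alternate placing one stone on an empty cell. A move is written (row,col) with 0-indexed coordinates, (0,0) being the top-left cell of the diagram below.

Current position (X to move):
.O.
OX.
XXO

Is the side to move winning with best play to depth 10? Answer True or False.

X winning at [.O./OX./XXO]: True

[.O./OX./XXO] X move#1: (0,0):-1/XO./OX./XXO, (0,2):+1/.OX/OX./XXO*, (1,2):-1/.O./OXX/XXO
[.OX/OX./XXO] end (terminal -1, O#2); searched .O./OX./XXO to 10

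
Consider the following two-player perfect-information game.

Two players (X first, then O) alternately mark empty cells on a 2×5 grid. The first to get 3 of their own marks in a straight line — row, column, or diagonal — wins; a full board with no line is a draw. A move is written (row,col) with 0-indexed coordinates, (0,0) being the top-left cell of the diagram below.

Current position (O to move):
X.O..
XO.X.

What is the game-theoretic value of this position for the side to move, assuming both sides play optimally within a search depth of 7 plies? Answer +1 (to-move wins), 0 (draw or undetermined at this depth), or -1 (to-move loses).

ply 1, O at X.O../XO.X. | (0,1)=+0→XOO../XO.X.; (0,3)=+1→X.OO./XO.X.*; (0,4)=+0→X.O.O/XO.X.; (1,2)=+0→X.O../XOOX.; (1,4)=+0→X.O../XO.XO
ply 2, X at X.OO./XO.X. | (0,1)=-1→XXOO./XO.X.*; (0,4)=-1→X.OOX/XO.X.; (1,2)=-1→X.OO./XOXX.; (1,4)=-1→X.OO./XO.XX
ply 3, O at XXOO./XO.X. | (0,4)=+1→XXOOO/XO.X.*; (1,2)=+0→XXOO./XOOX.; (1,4)=+0→XXOO./XO.XO
ply 4: XXOOO/XO.X. is terminal -1 (X); from X.O../XO.X. depth 7

value(X.O../XO.X., O) = +1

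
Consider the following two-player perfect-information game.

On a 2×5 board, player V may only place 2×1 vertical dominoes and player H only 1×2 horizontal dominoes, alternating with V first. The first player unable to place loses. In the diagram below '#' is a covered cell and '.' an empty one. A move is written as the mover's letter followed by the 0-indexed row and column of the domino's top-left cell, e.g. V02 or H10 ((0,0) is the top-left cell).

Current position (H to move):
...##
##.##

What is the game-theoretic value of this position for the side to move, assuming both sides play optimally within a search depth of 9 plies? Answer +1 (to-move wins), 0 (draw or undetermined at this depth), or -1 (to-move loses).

ply 1, H at ...##/##.## | H00=-1→##.##/##.##; H01=+1→.####/##.##*
ply 2: .####/##.## is terminal -1 (V); from ...##/##.## depth 9

value(...##/##.##, H) = +1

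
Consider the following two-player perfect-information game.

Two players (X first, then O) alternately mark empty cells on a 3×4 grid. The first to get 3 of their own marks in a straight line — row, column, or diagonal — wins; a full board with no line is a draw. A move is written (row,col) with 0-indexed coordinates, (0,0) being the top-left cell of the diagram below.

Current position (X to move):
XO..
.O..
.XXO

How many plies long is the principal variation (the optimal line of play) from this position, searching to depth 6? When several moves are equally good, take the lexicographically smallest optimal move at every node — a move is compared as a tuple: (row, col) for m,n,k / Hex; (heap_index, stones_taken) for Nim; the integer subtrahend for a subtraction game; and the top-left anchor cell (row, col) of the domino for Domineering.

PV length from [XO../.O../.XXO]: 3 plies

[XO../.O../.XXO] X move#1: (0,2):-1/XOX./.O../.XXO, (0,3):-1/XO.X/.O../.XXO, (1,0):-1/XO../XO../.XXO, (1,2):+1/XO../.OX./.XXO*, (1,3):-1/XO../.O.X/.XXO, (2,0):+1/XO../.O../XXXO
[XO../.OX./.XXO] O move#2: (0,2):-1/XOO./.OX./.XXO*, (0,3):-1/XO.O/.OX./.XXO, (1,0):-1/XO../OOX./.XXO, (1,3):-1/XO../.OXO/.XXO, (2,0):-1/XO../.OX./OXXO
[XOO./.OX./.XXO] X move#3: (0,3):+1/XOOX/.OX./.XXO*, (1,0):-1/XOO./XOX./.XXO, (1,3):-1/XOO./.OXX/.XXO, (2,0):+1/XOO./.OX./XXXO
[XOOX/.OX./.XXO] end (terminal -1, O#4); searched XO../.O../.XXO to 6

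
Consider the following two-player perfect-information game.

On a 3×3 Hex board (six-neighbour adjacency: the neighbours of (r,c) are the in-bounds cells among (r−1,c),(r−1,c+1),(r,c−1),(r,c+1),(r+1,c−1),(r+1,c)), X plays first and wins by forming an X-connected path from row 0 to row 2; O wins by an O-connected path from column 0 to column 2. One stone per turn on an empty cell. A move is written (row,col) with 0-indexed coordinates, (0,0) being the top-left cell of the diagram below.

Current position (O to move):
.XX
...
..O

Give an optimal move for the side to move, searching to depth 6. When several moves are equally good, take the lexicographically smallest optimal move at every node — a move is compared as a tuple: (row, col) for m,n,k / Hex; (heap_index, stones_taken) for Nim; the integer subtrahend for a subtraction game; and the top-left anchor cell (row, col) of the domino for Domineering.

[.XX/.../..O] O move#1: (0,0):-1/OXX/.../..O, (1,0):-1/.XX/O../..O, (1,1):+1/.XX/.O./..O*, (1,2):-1/.XX/..O/..O, (2,0):-1/.XX/.../O.O, (2,1):-1/.XX/.../.OO
[.XX/.O./..O] X move#2: (0,0):-1/XXX/.O./..O*, (1,0):-1/.XX/XO./..O, (1,2):-1/.XX/.OX/..O, (2,0):-1/.XX/.O./X.O, (2,1):-1/.XX/.O./.XO
[XXX/.O./..O] O move#3: (1,0):+1/XXX/OO./..O*, (1,2):+1/XXX/.OO/..O, (2,0):+1/XXX/.O./O.O, (2,1):+1/XXX/.O./.OO
[XXX/OO./..O] X move#4: (1,2):-1/XXX/OOX/..O*, (2,0):-1/XXX/OO./X.O, (2,1):-1/XXX/OO./.XO
[XXX/OOX/..O] O move#5: (2,0):-1/XXX/OOX/O.O, (2,1):+1/XXX/OOX/.OO*
[XXX/OOX/.OO] end (terminal -1, X#6); searched .XX/.../..O to 6

O's best at [.XX/.../..O]: (1,1)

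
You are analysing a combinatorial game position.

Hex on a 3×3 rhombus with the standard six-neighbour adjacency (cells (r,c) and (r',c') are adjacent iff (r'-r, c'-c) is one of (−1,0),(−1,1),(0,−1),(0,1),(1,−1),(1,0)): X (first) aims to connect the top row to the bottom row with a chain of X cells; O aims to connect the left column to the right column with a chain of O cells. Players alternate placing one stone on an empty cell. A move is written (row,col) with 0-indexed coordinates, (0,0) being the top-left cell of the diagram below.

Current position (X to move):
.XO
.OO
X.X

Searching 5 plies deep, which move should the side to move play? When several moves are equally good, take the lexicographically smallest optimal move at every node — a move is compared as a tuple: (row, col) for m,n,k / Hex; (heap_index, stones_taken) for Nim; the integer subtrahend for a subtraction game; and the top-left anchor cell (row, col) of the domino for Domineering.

X's best at [.XO/.OO/X.X]: (1,0)

p1 X@[.XO/.OO/X.X]: (0,0)[XXO/.OO/X.X]-1 (1,0)[.XO/XOO/X.X]+1* (2,1)[.XO/.OO/XXX]-1
p2 O@[.XO/XOO/X.X] terminal -1; root [.XO/.OO/X.X] d5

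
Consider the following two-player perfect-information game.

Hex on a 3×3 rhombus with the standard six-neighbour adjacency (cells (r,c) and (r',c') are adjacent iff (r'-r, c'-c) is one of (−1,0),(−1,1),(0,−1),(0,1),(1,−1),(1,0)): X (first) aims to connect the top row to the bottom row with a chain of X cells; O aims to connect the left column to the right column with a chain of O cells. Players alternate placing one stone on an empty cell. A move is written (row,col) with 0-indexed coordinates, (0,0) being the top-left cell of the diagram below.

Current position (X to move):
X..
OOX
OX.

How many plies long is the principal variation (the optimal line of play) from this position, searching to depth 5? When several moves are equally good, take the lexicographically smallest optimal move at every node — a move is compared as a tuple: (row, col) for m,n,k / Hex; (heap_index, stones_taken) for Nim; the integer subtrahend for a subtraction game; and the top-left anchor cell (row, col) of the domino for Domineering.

ply 1, X at X../OOX/OX. | (0,1)=-1→XX./OOX/OX.; (0,2)=+1→X.X/OOX/OX.*; (2,2)=-1→X../OOX/OXX
ply 2: X.X/OOX/OX. is terminal -1 (O); from X../OOX/OX. depth 5

PV length from [X../OOX/OX.]: 1 ply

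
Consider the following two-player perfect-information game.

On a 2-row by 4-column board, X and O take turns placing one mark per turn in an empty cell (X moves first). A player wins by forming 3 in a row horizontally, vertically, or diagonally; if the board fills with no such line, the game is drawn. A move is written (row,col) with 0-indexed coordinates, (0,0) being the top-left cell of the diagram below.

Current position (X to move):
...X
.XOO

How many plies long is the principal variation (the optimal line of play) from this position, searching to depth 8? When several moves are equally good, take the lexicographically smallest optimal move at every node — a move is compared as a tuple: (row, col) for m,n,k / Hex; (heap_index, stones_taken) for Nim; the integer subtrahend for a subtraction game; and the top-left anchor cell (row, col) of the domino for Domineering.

PV length from [...X/.XOO]: 4 plies

p1 X@[...X/.XOO]: (0,0)[X..X/.XOO]+0* (0,1)[.X.X/.XOO]+0 (0,2)[..XX/.XOO]+0 (1,0)[...X/XXOO]+0
p2 O@[X..X/.XOO]: (0,1)[XO.X/.XOO]+0* (0,2)[X.OX/.XOO]+0 (1,0)[X..X/OXOO]+0
p3 X@[XO.X/.XOO]: (0,2)[XOXX/.XOO]+0* (1,0)[XO.X/XXOO]+0
p4 O@[XOXX/.XOO]: (1,0)[XOXX/OXOO]+0*
p5 X@[XOXX/OXOO] terminal +0; root [...X/.XOO] d8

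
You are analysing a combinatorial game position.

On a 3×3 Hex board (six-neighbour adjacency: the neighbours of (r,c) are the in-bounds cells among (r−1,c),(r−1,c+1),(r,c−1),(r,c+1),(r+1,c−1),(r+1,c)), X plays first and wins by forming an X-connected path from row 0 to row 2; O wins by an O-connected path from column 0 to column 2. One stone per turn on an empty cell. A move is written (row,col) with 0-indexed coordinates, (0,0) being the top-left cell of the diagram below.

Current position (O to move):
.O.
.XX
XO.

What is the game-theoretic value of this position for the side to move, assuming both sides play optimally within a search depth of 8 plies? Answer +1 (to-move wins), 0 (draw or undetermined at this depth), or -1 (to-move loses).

p1 O@[.O./.XX/XO.]: (0,0)[OO./.XX/XO.]-1 (0,2)[.OO/.XX/XO.]+1* (1,0)[.O./OXX/XO.]-1 (2,2)[.O./.XX/XOO]-1
p2 X@[.OO/.XX/XO.]: (0,0)[XOO/.XX/XO.]-1* (1,0)[.OO/XXX/XO.]-1 (2,2)[.OO/.XX/XOX]-1
p3 O@[XOO/.XX/XO.]: (1,0)[XOO/OXX/XO.]+1* (2,2)[XOO/.XX/XOO]-1
p4 X@[XOO/OXX/XO.] terminal -1; root [.O./.XX/XO.] d8

value(.O./.XX/XO., O) = +1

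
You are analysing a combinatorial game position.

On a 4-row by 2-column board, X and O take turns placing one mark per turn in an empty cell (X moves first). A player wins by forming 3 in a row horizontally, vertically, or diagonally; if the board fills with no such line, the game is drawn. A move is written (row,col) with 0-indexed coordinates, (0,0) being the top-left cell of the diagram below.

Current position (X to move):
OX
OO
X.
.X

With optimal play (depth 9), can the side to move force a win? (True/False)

p1 X@[OX/OO/X./.X]: (2,1)[OX/OO/XX/.X]+0* (3,0)[OX/OO/X./XX]+0
p2 O@[OX/OO/XX/.X]: (3,0)[OX/OO/XX/OX]+0*
p3 X@[OX/OO/XX/OX] terminal +0; root [OX/OO/X./.X] d9

X winning at [OX/OO/X./.X]: False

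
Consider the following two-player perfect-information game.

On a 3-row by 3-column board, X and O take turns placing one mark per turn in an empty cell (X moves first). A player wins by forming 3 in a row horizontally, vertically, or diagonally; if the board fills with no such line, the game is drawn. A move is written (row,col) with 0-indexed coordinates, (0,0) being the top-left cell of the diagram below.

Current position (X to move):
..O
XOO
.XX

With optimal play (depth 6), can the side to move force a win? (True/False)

X winning at [..O/XOO/.XX]: True

ply 1, X at ..O/XOO/.XX | (0,0)=-1→X.O/XOO/.XX; (0,1)=-1→.XO/XOO/.XX; (2,0)=+1→..O/XOO/XXX*
ply 2: ..O/XOO/XXX is terminal -1 (O); from ..O/XOO/.XX depth 6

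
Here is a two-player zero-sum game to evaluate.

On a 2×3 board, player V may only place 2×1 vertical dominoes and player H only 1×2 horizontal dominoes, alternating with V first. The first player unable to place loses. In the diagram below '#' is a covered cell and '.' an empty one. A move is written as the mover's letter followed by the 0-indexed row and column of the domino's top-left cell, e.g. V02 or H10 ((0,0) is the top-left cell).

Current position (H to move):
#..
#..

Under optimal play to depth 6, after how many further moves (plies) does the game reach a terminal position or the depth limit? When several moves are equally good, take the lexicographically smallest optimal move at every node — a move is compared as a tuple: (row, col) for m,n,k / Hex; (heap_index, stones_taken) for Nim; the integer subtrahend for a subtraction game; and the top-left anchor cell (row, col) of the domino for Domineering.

p1 H@[#../#..]: H01[###/#..]+1* H11[#../###]+1
p2 V@[###/#..] terminal -1; root [#../#..] d6

PV length from [#../#..]: 1 ply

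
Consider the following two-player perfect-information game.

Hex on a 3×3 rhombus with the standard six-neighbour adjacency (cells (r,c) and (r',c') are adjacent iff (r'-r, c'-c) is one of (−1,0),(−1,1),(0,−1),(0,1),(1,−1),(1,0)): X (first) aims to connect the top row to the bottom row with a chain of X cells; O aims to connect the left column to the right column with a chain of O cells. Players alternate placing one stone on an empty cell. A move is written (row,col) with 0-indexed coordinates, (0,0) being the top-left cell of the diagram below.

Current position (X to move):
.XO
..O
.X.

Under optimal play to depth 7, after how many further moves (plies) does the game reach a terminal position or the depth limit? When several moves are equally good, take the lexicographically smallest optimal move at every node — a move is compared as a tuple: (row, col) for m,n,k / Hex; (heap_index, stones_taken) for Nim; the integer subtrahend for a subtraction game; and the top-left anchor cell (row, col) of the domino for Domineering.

ply 1, X at .XO/..O/.X. | (0,0)=-1→XXO/..O/.X.; (1,0)=+1→.XO/X.O/.X.*; (1,1)=+1→.XO/.XO/.X.; (2,0)=+1→.XO/..O/XX.; (2,2)=-1→.XO/..O/.XX
ply 2, O at .XO/X.O/.X. | (0,0)=-1→OXO/X.O/.X.*; (1,1)=-1→.XO/XOO/.X.; (2,0)=-1→.XO/X.O/OX.; (2,2)=-1→.XO/X.O/.XO
ply 3, X at OXO/X.O/.X. | (1,1)=+1→OXO/XXO/.X.*; (2,0)=+1→OXO/X.O/XX.; (2,2)=+1→OXO/X.O/.XX
ply 4: OXO/XXO/.X. is terminal -1 (O); from .XO/..O/.X. depth 7

PV length from [.XO/..O/.X.]: 3 plies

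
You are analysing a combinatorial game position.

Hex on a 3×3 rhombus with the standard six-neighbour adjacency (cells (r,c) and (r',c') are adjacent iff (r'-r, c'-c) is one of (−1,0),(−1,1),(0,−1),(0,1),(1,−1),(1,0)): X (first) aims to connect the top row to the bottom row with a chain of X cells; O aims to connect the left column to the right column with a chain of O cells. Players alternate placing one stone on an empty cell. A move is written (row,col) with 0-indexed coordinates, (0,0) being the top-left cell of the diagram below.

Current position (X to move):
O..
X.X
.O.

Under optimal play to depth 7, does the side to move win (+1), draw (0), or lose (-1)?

p1 X@[O../X.X/.O.]: (0,1)[OX./X.X/.O.]+1* (0,2)[O.X/X.X/.O.]+1 (1,1)[O../XXX/.O.]+1 (2,0)[O../X.X/XO.]+1 (2,2)[O../X.X/.OX]+1
p2 O@[OX./X.X/.O.]: (0,2)[OXO/X.X/.O.]-1* (1,1)[OX./XOX/.O.]-1 (2,0)[OX./X.X/OO.]-1 (2,2)[OX./X.X/.OO]-1
p3 X@[OXO/X.X/.O.]: (1,1)[OXO/XXX/.O.]+1* (2,0)[OXO/X.X/XO.]+1 (2,2)[OXO/X.X/.OX]+1
p4 O@[OXO/XXX/.O.]: (2,0)[OXO/XXX/OO.]-1* (2,2)[OXO/XXX/.OO]-1
p5 X@[OXO/XXX/OO.]: (2,2)[OXO/XXX/OOX]+1*
p6 O@[OXO/XXX/OOX] terminal -1; root [O../X.X/.O.] d7

value(O../X.X/.O., X) = +1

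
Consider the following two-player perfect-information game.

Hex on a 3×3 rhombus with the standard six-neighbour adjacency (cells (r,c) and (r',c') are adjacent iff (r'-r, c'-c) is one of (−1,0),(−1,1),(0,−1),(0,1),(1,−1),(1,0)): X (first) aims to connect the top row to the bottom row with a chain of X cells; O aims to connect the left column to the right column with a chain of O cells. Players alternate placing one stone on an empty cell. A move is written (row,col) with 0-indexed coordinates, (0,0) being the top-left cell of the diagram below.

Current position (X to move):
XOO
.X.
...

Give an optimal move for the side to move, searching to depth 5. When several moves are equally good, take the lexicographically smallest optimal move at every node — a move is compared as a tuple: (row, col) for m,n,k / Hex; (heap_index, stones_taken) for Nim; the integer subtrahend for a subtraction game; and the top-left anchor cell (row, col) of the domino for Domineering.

X's best at [XOO/.X./...]: (1,0)

p1 X@[XOO/.X./...]: (1,0)[XOO/XX./...]+1* (1,2)[XOO/.XX/...]-1 (2,0)[XOO/.X./X..]-1 (2,1)[XOO/.X./.X.]-1 (2,2)[XOO/.X./..X]-1
p2 O@[XOO/XX./...]: (1,2)[XOO/XXO/...]-1* (2,0)[XOO/XX./O..]-1 (2,1)[XOO/XX./.O.]-1 (2,2)[XOO/XX./..O]-1
p3 X@[XOO/XXO/...]: (2,0)[XOO/XXO/X..]+1* (2,1)[XOO/XXO/.X.]+1 (2,2)[XOO/XXO/..X]+1
p4 O@[XOO/XXO/X..] terminal -1; root [XOO/.X./...] d5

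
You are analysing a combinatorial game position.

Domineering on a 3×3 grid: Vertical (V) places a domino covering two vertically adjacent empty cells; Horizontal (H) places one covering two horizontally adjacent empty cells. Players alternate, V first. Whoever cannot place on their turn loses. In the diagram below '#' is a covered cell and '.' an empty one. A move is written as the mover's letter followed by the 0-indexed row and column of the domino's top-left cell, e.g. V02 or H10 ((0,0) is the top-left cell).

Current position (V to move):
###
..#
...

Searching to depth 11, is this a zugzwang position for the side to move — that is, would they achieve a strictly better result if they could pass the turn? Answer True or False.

zugzwang(###/..#/..., V) = False

[###/..#/...] V move#1: V10:-1/###/#.#/#.., V11:+1/###/.##/.#.*
[###/.##/.#.] end (terminal -1, H#2); searched ###/..#/... to 11
suppose V passes — search the same position with H to move:
pass> [###/..#/...] H move#1: H10:+1/###/###/...*, H20:+1/###/..#/##., H21:-1/###/..#/.##
pass> [###/###/...] end (terminal -1, V#2); searched ###/..#/... to 11
for V: play +1, pass -1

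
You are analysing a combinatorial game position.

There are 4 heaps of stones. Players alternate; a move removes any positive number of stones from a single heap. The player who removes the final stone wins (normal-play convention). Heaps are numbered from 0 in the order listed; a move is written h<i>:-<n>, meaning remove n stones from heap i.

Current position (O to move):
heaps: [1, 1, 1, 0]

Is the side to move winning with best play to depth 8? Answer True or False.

O winning at [(1,1,1,0)]: True

[(1,1,1,0)] O move#1: h0:-1:+1/(0,1,1,0)*, h1:-1:+1/(1,0,1,0), h2:-1:+1/(1,1,0,0)
[(0,1,1,0)] X move#2: h1:-1:-1/(0,0,1,0)*, h2:-1:-1/(0,1,0,0)
[(0,0,1,0)] O move#3: h2:-1:+1/(0,0,0,0)*
[(0,0,0,0)] end (terminal -1, X#4); searched (1,1,1,0) to 8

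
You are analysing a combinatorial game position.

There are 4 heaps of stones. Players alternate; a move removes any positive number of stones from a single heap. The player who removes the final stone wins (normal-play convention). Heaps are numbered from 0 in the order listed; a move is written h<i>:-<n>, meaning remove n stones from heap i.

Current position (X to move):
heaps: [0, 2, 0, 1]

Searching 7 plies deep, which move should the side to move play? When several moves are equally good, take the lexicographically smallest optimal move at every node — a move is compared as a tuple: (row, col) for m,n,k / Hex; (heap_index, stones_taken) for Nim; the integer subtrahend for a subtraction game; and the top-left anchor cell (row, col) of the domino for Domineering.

ply 1, X at (0,2,0,1) | h1:-1=+1→(0,1,0,1)*; h1:-2=-1→(0,0,0,1); h3:-1=-1→(0,2,0,0)
ply 2, O at (0,1,0,1) | h1:-1=-1→(0,0,0,1)*; h3:-1=-1→(0,1,0,0)
ply 3, X at (0,0,0,1) | h3:-1=+1→(0,0,0,0)*
ply 4: (0,0,0,0) is terminal -1 (O); from (0,2,0,1) depth 7

X's best at [(0,2,0,1)]: h1:-1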